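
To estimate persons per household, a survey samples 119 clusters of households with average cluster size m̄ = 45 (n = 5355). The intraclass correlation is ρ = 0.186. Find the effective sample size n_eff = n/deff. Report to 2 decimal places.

deff = 1 + (45 − 1)·0.186 = 1 + 8.184 = 9.184.
n_eff = 5355 / 9.184 = 583.08.

583.08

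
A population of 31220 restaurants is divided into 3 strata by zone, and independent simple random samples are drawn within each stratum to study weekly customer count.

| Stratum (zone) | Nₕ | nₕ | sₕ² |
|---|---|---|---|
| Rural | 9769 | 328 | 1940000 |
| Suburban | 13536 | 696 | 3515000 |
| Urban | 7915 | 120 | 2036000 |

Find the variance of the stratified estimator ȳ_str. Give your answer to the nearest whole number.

Var(ȳ_str) = Σₕ Wₕ²(1 − fₕ)sₕ²/nₕ with Wₕ = Nₕ/N, N = 31220.
Rural: Wₕ = 0.31290839; term = 0.31290839²·(1 − 0.03357560)·1940000/328 = 559.66764.
Suburban: Wₕ = 0.43356823; term = 0.43356823²·(1 − 0.05141844)·3515000/696 = 900.5455.
Urban: Wₕ = 0.25352338; term = 0.25352338²·(1 − 0.01516109)·2036000/120 = 1073.9839.
Sum = 2534.197.

2534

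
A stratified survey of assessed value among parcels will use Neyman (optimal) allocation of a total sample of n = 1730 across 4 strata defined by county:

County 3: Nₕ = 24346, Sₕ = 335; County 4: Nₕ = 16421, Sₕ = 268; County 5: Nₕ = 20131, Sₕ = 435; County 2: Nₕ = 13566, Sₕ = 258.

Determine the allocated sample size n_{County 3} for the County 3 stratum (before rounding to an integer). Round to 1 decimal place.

Neyman allocation: nₕ = n·NₕSₕ / Σⱼ NⱼSⱼ.
Σ NⱼSⱼ = 24346·335 + 16421·268 + 20131·435 + 13566·258 = 2.4813751 × 10^7.
n_{County 3} = 1730·24346·335 / (2.4813751 × 10^7) = 568.6.

568.6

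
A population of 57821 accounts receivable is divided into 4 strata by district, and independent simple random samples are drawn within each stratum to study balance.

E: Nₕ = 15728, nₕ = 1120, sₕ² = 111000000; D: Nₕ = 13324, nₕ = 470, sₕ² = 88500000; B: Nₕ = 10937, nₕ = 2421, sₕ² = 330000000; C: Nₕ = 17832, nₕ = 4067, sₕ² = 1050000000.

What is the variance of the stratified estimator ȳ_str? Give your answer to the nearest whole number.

39209

Var(ȳ_str) = Σₕ Wₕ²(1 − fₕ)sₕ²/nₕ with Wₕ = Nₕ/N, N = 57821.
E: Wₕ = 0.27201190; term = 0.27201190²·(1 − 0.07121058)·111000000/1120 = 6810.7983.
D: Wₕ = 0.23043531; term = 0.23043531²·(1 − 0.03527469)·88500000/470 = 9645.9973.
B: Wₕ = 0.18915273; term = 0.18915273²·(1 − 0.22135869)·330000000/2421 = 3797.3604.
C: Wₕ = 0.30840006; term = 0.30840006²·(1 − 0.22807313)·1050000000/4067 = 18954.843.
Sum = 39208.999.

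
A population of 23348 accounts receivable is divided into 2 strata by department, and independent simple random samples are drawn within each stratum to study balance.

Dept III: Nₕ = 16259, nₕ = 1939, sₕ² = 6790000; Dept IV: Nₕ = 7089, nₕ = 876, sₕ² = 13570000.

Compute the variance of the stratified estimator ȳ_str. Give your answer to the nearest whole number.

2747

Var(ȳ_str) = Σₕ Wₕ²(1 − fₕ)sₕ²/nₕ with Wₕ = Nₕ/N, N = 23348.
Dept III: Wₕ = 0.69637656; term = 0.69637656²·(1 − 0.11925703)·6790000/1939 = 1495.6482.
Dept IV: Wₕ = 0.30362344; term = 0.30362344²·(1 − 0.12357173)·13570000/876 = 1251.5918.
Sum = 2747.24.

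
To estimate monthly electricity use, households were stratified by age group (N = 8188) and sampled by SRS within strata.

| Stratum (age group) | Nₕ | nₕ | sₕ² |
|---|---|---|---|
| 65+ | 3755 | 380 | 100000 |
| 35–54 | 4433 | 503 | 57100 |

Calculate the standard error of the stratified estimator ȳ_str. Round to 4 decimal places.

8.9019

Var(ȳ_str) = Σₕ Wₕ²(1 − fₕ)sₕ²/nₕ with Wₕ = Nₕ/N, N = 8188.
65+: Wₕ = 0.45859795; term = 0.45859795²·(1 − 0.10119840)·100000/380 = 49.744429.
35–54: Wₕ = 0.54140205; term = 0.54140205²·(1 − 0.11346718)·57100/503 = 29.49869.
Sum = 79.243119.
SE = √(79.243119) = 8.9019.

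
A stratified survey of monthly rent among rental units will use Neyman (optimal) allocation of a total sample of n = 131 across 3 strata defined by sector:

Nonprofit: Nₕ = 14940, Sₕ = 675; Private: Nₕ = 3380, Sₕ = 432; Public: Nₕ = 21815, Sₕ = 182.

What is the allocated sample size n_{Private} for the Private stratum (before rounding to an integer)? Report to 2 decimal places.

Neyman allocation: nₕ = n·NₕSₕ / Σⱼ NⱼSⱼ.
Σ NⱼSⱼ = 14940·675 + 3380·432 + 21815·182 = 1.551499 × 10^7.
n_{Private} = 131·3380·432 / (1.551499 × 10^7) = 12.33.

12.33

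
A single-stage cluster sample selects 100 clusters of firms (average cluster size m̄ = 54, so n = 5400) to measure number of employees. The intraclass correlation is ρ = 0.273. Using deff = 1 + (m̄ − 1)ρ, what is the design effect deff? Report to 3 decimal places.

15.469

deff = 1 + (54 − 1)·0.273 = 1 + 14.469 = 15.469.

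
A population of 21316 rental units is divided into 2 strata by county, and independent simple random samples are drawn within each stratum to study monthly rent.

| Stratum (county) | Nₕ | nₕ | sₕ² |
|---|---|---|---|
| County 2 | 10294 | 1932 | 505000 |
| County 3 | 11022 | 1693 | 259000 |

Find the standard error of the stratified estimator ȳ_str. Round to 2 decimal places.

Var(ȳ_str) = Σₕ Wₕ²(1 − fₕ)sₕ²/nₕ with Wₕ = Nₕ/N, N = 21316.
County 2: Wₕ = 0.48292363; term = 0.48292363²·(1 − 0.18768214)·505000/1932 = 49.518463.
County 3: Wₕ = 0.51707637; term = 0.51707637²·(1 − 0.15360189)·259000/1693 = 34.619986.
Sum = 84.138449.
SE = √(84.138449) = 9.17.

9.17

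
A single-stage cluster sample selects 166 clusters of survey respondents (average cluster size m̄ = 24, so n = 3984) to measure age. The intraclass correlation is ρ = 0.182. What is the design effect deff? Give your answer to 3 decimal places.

deff = 1 + (24 − 1)·0.182 = 1 + 4.186 = 5.186.

5.186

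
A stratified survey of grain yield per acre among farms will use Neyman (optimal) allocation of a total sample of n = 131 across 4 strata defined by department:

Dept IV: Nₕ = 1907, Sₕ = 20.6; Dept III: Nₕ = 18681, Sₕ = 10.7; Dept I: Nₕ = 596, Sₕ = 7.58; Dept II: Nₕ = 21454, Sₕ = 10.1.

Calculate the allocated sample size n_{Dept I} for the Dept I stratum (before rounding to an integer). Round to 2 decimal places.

1.29

Neyman allocation: nₕ = n·NₕSₕ / Σⱼ NⱼSⱼ.
Σ NⱼSⱼ = 1907·20.6 + 18681·10.7 + 596·7.58 + 21454·10.1 = 460373.98.
n_{Dept I} = 131·596·7.58 / 460373.98 = 1.29.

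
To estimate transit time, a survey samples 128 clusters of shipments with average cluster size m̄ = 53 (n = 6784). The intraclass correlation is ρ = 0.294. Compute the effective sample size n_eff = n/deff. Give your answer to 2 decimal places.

deff = 1 + (53 − 1)·0.294 = 1 + 15.288 = 16.288.
n_eff = 6784 / 16.288 = 416.50.

416.50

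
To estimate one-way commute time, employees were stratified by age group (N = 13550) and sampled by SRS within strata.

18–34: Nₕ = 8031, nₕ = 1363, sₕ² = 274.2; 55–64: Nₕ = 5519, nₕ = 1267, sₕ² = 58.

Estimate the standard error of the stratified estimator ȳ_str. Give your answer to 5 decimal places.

Var(ȳ_str) = Σₕ Wₕ²(1 − fₕ)sₕ²/nₕ with Wₕ = Nₕ/N, N = 13550.
18–34: Wₕ = 0.59269373; term = 0.59269373²·(1 − 0.16971735)·274.2/1363 = 0.058675692.
55–64: Wₕ = 0.40730627; term = 0.40730627²·(1 − 0.22957057)·58/1267 = 0.0058509507.
Sum = 0.064526643.
SE = √(0.064526643) = 0.25402.

0.25402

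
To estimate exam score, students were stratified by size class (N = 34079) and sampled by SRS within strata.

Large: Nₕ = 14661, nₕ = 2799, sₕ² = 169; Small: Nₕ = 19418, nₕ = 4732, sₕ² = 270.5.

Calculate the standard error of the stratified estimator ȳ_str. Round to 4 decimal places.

0.1519

Var(ȳ_str) = Σₕ Wₕ²(1 − fₕ)sₕ²/nₕ with Wₕ = Nₕ/N, N = 34079.
Large: Wₕ = 0.43020629; term = 0.43020629²·(1 − 0.19091467)·169/2799 = 0.0090413157.
Small: Wₕ = 0.56979371; term = 0.56979371²·(1 − 0.24369142)·270.5/4732 = 0.014036437.
Sum = 0.023077753.
SE = √(0.023077753) = 0.1519.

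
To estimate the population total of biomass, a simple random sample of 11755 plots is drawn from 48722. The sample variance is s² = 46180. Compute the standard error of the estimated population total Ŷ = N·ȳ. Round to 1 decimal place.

Var(Ŷ) = N²·Var(ȳ) = N²·(1 − n/N)·s²/n.
f = 11755/48722 = 0.24126678; Var(ȳ) = 0.75873322·46180/11755 = 2.9807146.
Var(Ŷ) = 48722² · 2.9807146 = 7.0757195 × 10^9.
SE(Ŷ) = √(7.0757195 × 10^9) = 84117.3.

84117.3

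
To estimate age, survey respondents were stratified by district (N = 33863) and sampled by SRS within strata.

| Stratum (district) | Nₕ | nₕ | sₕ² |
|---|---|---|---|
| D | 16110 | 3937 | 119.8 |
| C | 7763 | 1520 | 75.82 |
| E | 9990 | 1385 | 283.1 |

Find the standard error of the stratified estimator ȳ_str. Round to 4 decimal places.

Var(ȳ_str) = Σₕ Wₕ²(1 − fₕ)sₕ²/nₕ with Wₕ = Nₕ/N, N = 33863.
D: Wₕ = 0.47574048; term = 0.47574048²·(1 − 0.24438237)·119.8/3937 = 0.0052039571.
C: Wₕ = 0.22924726; term = 0.22924726²·(1 − 0.19580059)·75.82/1520 = 0.0021082022.
E: Wₕ = 0.29501226; term = 0.29501226²·(1 − 0.13863864)·283.1/1385 = 0.015323416.
Sum = 0.022635575.
SE = √(0.022635575) = 0.1505.

0.1505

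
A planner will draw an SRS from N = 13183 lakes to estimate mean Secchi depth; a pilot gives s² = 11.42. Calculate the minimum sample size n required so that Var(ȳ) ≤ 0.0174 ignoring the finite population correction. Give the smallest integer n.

Without fpc, n₀ = s²/D = 11.42/0.0174 = 656.3218.
Rounding up, n = 657.

657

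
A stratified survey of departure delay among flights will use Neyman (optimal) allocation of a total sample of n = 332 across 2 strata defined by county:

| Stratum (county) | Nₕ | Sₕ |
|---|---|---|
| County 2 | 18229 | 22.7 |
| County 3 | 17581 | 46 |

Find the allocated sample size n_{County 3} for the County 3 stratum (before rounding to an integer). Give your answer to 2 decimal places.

219.63

Neyman allocation: nₕ = n·NₕSₕ / Σⱼ NⱼSⱼ.
Σ NⱼSⱼ = 18229·22.7 + 17581·46 = 1.2225243 × 10^6.
n_{County 3} = 332·17581·46 / (1.2225243 × 10^6) = 219.63.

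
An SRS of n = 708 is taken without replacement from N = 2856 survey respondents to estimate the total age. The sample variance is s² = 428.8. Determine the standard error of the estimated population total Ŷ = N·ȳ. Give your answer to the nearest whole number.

1928

Var(Ŷ) = N²·Var(ȳ) = N²·(1 − n/N)·s²/n.
f = 708/2856 = 0.24789916; Var(ȳ) = 0.75210084·428.8/708 = 0.45550966.
Var(Ŷ) = 2856² · 0.45550966 = 3.715472 × 10^6.
SE(Ŷ) = √(3.715472 × 10^6) = 1928.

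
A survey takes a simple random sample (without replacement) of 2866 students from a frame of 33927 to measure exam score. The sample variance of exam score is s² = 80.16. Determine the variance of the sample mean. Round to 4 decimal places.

Under SRS without replacement, Var(ȳ) = (1 − f)·s²/n with f = n/N = 2866/33927 = 0.08447549.
Var(ȳ) = (1 − 0.08447549)·80.16/2866 = 0.91552451·0.027969295 = 0.025606575.

0.0256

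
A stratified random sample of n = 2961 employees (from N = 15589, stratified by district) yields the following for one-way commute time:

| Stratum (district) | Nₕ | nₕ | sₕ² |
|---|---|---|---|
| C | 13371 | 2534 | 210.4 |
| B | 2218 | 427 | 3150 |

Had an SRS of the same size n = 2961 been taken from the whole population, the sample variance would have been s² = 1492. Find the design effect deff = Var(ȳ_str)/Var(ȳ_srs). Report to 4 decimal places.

Var(ȳ_str) = Σ Wₕ²(1−fₕ)sₕ²/nₕ with Wₕ = Nₕ/15589:
  C: (13371/15589)²·(1−2534/13371)·210.4/2534 = 0.049508022
  B: (2218/15589)²·(1−427/2218)·3150/427 = 0.12058778
  → Var(ȳ_str) = 0.1700958.
Var(ȳ_srs) = (1 − 2961/15589)·1492/2961 = 0.40817531.
deff = 0.1700958 / 0.40817531 = 0.4167.

0.4167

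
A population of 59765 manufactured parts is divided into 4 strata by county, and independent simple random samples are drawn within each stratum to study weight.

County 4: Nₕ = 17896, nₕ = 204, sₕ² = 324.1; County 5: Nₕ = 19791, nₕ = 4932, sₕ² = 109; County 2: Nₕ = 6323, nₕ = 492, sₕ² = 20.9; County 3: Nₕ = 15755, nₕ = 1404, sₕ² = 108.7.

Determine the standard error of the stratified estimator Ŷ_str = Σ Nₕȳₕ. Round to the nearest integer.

22991

Var(Ŷ_str) = Σₕ Nₕ²(1 − fₕ)sₕ²/nₕ.
County 4: 17896²·(1 − 204/17896)·324.1/204 = 5.0301596 × 10^8.
County 5: 19791²·(1 − 4932/19791)·109/4932 = 6.4992127 × 10^6.
County 2: 6323²·(1 − 492/6323)·20.9/492 = 1.5662007 × 10^6.
County 3: 15755²·(1 − 1404/15755)·108.7/1404 = 1.7505036 × 10^7.
Sum = 5.2858641 × 10^8.
SE = √(5.2858641 × 10^8) = 22991.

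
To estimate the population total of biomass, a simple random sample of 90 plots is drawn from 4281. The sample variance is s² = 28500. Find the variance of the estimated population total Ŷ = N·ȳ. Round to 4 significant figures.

Var(Ŷ) = N²·Var(ȳ) = N²·(1 − n/N)·s²/n.
f = 90/4281 = 0.02102313; Var(ȳ) = 0.97897687·28500/90 = 310.00934.
Var(Ŷ) = 4281² · 310.00934 = 5.6815291 × 10^9.

5.682 × 10^9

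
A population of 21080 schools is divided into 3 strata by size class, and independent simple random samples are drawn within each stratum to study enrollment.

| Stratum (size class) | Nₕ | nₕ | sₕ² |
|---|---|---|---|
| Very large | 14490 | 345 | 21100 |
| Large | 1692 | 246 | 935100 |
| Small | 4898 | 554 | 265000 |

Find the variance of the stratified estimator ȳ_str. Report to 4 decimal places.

72.0421

Var(ȳ_str) = Σₕ Wₕ²(1 − fₕ)sₕ²/nₕ with Wₕ = Nₕ/N, N = 21080.
Very large: Wₕ = 0.68738140; term = 0.68738140²·(1 − 0.02380952)·21100/345 = 28.209376.
Large: Wₕ = 0.08026565; term = 0.08026565²·(1 − 0.14539007)·935100/246 = 20.929092.
Small: Wₕ = 0.23235294; term = 0.23235294²·(1 − 0.11310739)·265000/554 = 22.903586.
Sum = 72.042054.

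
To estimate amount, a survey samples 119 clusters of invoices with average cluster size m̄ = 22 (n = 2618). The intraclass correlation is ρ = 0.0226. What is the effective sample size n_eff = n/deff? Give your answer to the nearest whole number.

deff = 1 + (22 − 1)·0.0226 = 1 + 0.4746 = 1.4746.
n_eff = 2618 / 1.4746 = 1775.

1775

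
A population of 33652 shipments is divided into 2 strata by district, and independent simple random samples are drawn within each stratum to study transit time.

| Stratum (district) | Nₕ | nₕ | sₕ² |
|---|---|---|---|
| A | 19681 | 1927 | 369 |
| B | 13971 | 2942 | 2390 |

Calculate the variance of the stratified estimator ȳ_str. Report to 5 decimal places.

Var(ȳ_str) = Σₕ Wₕ²(1 − fₕ)sₕ²/nₕ with Wₕ = Nₕ/N, N = 33652.
A: Wₕ = 0.58483894; term = 0.58483894²·(1 − 0.09791169)·369/1927 = 0.059083507.
B: Wₕ = 0.41516106; term = 0.41516106²·(1 − 0.21057906)·2390/2942 = 0.11053431.
Sum = 0.16961782.

0.16962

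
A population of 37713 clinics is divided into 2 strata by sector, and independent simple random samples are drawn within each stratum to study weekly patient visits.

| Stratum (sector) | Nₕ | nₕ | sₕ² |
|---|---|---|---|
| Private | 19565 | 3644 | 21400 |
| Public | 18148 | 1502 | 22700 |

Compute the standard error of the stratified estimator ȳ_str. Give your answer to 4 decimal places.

Var(ȳ_str) = Σₕ Wₕ²(1 − fₕ)sₕ²/nₕ with Wₕ = Nₕ/N, N = 37713.
Private: Wₕ = 0.51878663; term = 0.51878663²·(1 − 0.18625096)·21400/3644 = 1.286185.
Public: Wₕ = 0.48121337; term = 0.48121337²·(1 − 0.08276394)·22700/1502 = 3.2100546.
Sum = 4.4962396.
SE = √(4.4962396) = 2.1204.

2.1204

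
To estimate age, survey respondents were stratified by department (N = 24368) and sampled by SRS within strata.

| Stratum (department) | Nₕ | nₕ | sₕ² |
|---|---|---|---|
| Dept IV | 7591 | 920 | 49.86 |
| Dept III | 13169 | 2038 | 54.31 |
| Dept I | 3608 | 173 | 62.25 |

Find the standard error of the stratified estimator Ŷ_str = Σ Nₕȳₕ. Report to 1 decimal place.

3333.2

Var(Ŷ_str) = Σₕ Nₕ²(1 − fₕ)sₕ²/nₕ.
Dept IV: 7591²·(1 − 920/7591)·49.86/920 = 2.744444 × 10^6.
Dept III: 13169²·(1 − 2038/13169)·54.31/2038 = 3.9062731 × 10^6.
Dept I: 3608²·(1 − 173/3608)·62.25/173 = 4.4595036 × 10^6.
Sum = 1.1110221 × 10^7.
SE = √(1.1110221 × 10^7) = 3333.2.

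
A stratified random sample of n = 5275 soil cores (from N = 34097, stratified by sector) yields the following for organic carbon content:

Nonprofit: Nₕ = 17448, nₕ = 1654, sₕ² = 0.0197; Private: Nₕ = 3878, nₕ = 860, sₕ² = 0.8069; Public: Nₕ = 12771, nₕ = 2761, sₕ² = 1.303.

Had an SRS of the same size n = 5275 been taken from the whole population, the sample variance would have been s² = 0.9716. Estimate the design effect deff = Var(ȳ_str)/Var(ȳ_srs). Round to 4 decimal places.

Var(ȳ_str) = Σ Wₕ²(1−fₕ)sₕ²/nₕ with Wₕ = Nₕ/34097:
  Nonprofit: (17448/34097)²·(1−1654/17448)·0.0197/1654 = 2.8231644 × 10^-6
  Private: (3878/34097)²·(1−860/3878)·0.8069/860 = 9.4453045 × 10^-6
  Public: (12771/34097)²·(1−2761/12771)·1.303/2761 = 5.1892507 × 10^-5
  → Var(ȳ_str) = 6.4160976 × 10^-5.
Var(ȳ_srs) = (1 − 5275/34097)·0.9716/5275 = 1.556944 × 10^-4.
deff = (6.4160976 × 10^-5) / (1.556944 × 10^-4) = 0.4121.

0.4121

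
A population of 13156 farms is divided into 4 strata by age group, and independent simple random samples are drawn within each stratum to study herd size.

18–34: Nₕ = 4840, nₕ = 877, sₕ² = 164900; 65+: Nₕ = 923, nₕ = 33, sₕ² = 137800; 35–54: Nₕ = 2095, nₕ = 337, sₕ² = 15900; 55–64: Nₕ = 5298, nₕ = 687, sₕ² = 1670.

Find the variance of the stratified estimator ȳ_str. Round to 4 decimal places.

42.0033

Var(ȳ_str) = Σₕ Wₕ²(1 − fₕ)sₕ²/nₕ with Wₕ = Nₕ/N, N = 13156.
18–34: Wₕ = 0.36789298; term = 0.36789298²·(1 − 0.18119835)·164900/877 = 20.837363.
65+: Wₕ = 0.07015810; term = 0.07015810²·(1 − 0.03575298)·137800/33 = 19.818887.
35–54: Wₕ = 0.15924293; term = 0.15924293²·(1 − 0.16085919)·15900/337 = 1.0039738.
55–64: Wₕ = 0.40270599; term = 0.40270599²·(1 − 0.12967157)·1670/687 = 0.34309871.
Sum = 42.003323.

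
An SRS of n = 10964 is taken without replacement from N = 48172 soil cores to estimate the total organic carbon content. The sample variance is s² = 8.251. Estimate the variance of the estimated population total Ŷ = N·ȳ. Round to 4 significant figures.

1.349 × 10^6

Var(Ŷ) = N²·Var(ȳ) = N²·(1 − n/N)·s²/n.
f = 10964/48172 = 0.22760110; Var(ȳ) = 0.77239890·8.251/10964 = 5.8127174 × 10^-4.
Var(Ŷ) = 48172² · (5.8127174 × 10^-4) = 1.3488652 × 10^6.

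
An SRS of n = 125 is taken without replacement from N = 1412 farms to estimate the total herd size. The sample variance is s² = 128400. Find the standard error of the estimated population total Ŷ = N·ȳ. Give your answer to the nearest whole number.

43205

Var(Ŷ) = N²·Var(ȳ) = N²·(1 − n/N)·s²/n.
f = 125/1412 = 0.08852691; Var(ȳ) = 0.91147309·128400/125 = 936.26516.
Var(Ŷ) = 1412² · 936.26516 = 1.866673 × 10^9.
SE(Ŷ) = √(1.866673 × 10^9) = 43205.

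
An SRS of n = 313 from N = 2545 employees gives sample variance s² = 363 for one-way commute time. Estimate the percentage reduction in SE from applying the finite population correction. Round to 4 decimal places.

f = n/N = 313/2545 = 0.12298625.
SE_no-fpc = √(s²/n) = 1.0769143; SE_fpc = √((1−f)s²/n) = 1.0085196.
Ratio = √(1−f) = 0.93649012. Reduction = 100·(1 − 0.93649012) = 6.3510%.

6.3510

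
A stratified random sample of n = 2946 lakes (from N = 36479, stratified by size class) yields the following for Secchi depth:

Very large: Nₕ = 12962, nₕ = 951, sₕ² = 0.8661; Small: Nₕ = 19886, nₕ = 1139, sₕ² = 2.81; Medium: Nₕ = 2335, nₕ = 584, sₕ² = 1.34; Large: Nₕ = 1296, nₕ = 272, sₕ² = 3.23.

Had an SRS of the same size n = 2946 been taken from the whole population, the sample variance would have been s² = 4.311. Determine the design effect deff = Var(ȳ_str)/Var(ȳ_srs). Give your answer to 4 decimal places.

Var(ȳ_str) = Σ Wₕ²(1−fₕ)sₕ²/nₕ with Wₕ = Nₕ/36479:
  Very large: (12962/36479)²·(1−951/12962)·0.8661/951 = 1.0654985 × 10^-4
  Small: (19886/36479)²·(1−1139/19886)·2.81/1139 = 6.9115581 × 10^-4
  Medium: (2335/36479)²·(1−584/2335)·1.34/584 = 7.0498379 × 10^-6
  Large: (1296/36479)²·(1−272/1296)·3.23/272 = 1.1842755 × 10^-5
  → Var(ȳ_str) = 8.1659825 × 10^-4.
Var(ȳ_srs) = (1 − 2946/36479)·4.311/2946 = 0.0013451625.
deff = (8.1659825 × 10^-4) / 0.0013451625 = 0.6071.

0.6071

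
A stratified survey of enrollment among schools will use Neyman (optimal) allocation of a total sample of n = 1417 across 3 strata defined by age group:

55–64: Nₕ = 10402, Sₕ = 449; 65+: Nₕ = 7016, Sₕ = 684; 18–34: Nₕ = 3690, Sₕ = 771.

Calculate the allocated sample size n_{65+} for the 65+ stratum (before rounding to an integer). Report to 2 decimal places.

Neyman allocation: nₕ = n·NₕSₕ / Σⱼ NⱼSⱼ.
Σ NⱼSⱼ = 10402·449 + 7016·684 + 3690·771 = 1.2314432 × 10^7.
n_{65+} = 1417·7016·684 / (1.2314432 × 10^7) = 552.21.

552.21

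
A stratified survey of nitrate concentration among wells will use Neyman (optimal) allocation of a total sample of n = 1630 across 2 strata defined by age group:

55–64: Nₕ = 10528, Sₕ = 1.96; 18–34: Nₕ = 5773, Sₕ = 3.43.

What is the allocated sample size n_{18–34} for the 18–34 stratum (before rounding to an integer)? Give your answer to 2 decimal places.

Neyman allocation: nₕ = n·NₕSₕ / Σⱼ NⱼSⱼ.
Σ NⱼSⱼ = 10528·1.96 + 5773·3.43 = 40436.27.
n_{18–34} = 1630·5773·3.43 / 40436.27 = 798.20.

798.20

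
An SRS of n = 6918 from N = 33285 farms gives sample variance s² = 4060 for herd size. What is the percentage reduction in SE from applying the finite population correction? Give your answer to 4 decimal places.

10.9967

f = n/N = 6918/33285 = 0.20784137.
SE_no-fpc = √(s²/n) = 0.76607755; SE_fpc = √((1−f)s²/n) = 0.68183426.
Ratio = √(1−f) = 0.89003294. Reduction = 100·(1 − 0.89003294) = 10.9967%.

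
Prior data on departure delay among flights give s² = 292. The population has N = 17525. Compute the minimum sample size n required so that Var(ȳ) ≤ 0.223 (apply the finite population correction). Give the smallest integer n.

1219

Without fpc, n₀ = s²/D = 292/0.223 = 1309.4170.
With fpc, (1 − n/N)·s²/n ≤ D requires n ≥ n₀/(1 + n₀/N) = 1309.4170/(1 + 1309.4170/17525) = 1218.3830.
Rounding up, n = 1219.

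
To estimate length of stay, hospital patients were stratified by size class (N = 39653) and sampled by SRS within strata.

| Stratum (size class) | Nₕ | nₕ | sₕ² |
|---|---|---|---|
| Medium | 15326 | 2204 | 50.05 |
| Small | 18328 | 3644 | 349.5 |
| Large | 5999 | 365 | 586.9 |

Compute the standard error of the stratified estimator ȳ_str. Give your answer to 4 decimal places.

Var(ȳ_str) = Σₕ Wₕ²(1 − fₕ)sₕ²/nₕ with Wₕ = Nₕ/N, N = 39653.
Medium: Wₕ = 0.38650291; term = 0.38650291²·(1 − 0.14380791)·50.05/2204 = 0.0029044857.
Small: Wₕ = 0.46220967; term = 0.46220967²·(1 − 0.19882148)·349.5/3644 = 0.016416333.
Large: Wₕ = 0.15128742; term = 0.15128742²·(1 − 0.06084347)·586.9/365 = 0.034563272.
Sum = 0.053884091.
SE = √(0.053884091) = 0.2321.

0.2321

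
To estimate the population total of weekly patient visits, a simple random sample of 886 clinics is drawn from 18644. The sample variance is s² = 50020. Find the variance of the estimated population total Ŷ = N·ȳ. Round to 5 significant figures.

1.8691 × 10^10

Var(Ŷ) = N²·Var(ȳ) = N²·(1 − n/N)·s²/n.
f = 886/18644 = 0.04752199; Var(ȳ) = 0.95247801·50020/886 = 53.773081.
Var(Ŷ) = 18644² · 53.773081 = 1.8691455 × 10^10.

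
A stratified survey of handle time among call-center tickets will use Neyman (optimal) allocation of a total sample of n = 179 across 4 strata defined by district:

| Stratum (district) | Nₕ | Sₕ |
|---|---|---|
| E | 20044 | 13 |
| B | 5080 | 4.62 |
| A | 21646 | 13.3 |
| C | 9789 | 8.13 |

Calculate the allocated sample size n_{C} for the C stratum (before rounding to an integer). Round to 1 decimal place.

Neyman allocation: nₕ = n·NₕSₕ / Σⱼ NⱼSⱼ.
Σ NⱼSⱼ = 20044·13 + 5080·4.62 + 21646·13.3 + 9789·8.13 = 651517.97.
n_{C} = 179·9789·8.13 / 651517.97 = 21.9.

21.9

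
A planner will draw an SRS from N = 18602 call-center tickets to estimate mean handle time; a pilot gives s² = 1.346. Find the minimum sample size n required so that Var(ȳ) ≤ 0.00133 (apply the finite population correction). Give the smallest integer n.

960

Without fpc, n₀ = s²/D = 1.346/0.00133 = 1012.0301.
With fpc, (1 − n/N)·s²/n ≤ D requires n ≥ n₀/(1 + n₀/N) = 1012.0301/(1 + 1012.0301/18602) = 959.8121.
Rounding up, n = 960.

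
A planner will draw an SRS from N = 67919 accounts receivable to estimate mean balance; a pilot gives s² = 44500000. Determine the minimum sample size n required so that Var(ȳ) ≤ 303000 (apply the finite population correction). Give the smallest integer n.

Without fpc, n₀ = s²/D = 44500000/303000 = 146.8647.
With fpc, (1 − n/N)·s²/n ≤ D requires n ≥ n₀/(1 + n₀/N) = 146.8647/(1 + 146.8647/67919) = 146.5478.
Rounding up, n = 147.

147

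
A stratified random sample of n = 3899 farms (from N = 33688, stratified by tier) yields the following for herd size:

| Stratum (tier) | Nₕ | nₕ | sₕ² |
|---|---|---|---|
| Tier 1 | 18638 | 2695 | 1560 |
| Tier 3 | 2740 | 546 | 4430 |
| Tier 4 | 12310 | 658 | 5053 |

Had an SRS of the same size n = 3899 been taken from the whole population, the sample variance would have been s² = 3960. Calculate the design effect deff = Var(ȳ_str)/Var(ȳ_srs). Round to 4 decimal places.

1.2973

Var(ȳ_str) = Σ Wₕ²(1−fₕ)sₕ²/nₕ with Wₕ = Nₕ/33688:
  Tier 1: (18638/33688)²·(1−2695/18638)·1560/2695 = 0.15156004
  Tier 3: (2740/33688)²·(1−546/2740)·4430/546 = 0.042978159
  Tier 4: (12310/33688)²·(1−658/12310)·5053/658 = 0.97058031
  → Var(ȳ_str) = 1.1651185.
Var(ȳ_srs) = (1 − 3899/33688)·3960/3899 = 0.89809576.
deff = 1.1651185 / 0.89809576 = 1.2973.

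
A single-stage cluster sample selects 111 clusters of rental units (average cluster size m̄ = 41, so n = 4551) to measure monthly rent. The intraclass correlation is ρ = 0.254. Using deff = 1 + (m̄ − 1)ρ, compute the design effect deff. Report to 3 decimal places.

deff = 1 + (41 − 1)·0.254 = 1 + 10.16 = 11.16.

11.160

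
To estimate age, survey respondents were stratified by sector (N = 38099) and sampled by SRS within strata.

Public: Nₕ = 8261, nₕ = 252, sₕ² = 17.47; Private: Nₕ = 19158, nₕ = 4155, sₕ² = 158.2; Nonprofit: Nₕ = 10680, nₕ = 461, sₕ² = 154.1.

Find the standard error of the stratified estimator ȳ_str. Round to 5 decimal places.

0.18930

Var(ȳ_str) = Σₕ Wₕ²(1 − fₕ)sₕ²/nₕ with Wₕ = Nₕ/N, N = 38099.
Public: Wₕ = 0.21682984; term = 0.21682984²·(1 − 0.03050478)·17.47/252 = 0.0031599203.
Private: Wₕ = 0.50284784; term = 0.50284784²·(1 − 0.21688068)·158.2/4155 = 0.0075393964.
Nonprofit: Wₕ = 0.28032232; term = 0.28032232²·(1 − 0.04316479)·154.1/461 = 0.025133572.
Sum = 0.035832889.
SE = √(0.035832889) = 0.18930.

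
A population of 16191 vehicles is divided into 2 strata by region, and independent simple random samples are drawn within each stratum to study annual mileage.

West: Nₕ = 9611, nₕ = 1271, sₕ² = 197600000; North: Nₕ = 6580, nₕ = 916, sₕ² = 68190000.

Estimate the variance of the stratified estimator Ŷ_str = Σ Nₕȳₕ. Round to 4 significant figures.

Var(Ŷ_str) = Σₕ Nₕ²(1 − fₕ)sₕ²/nₕ.
West: 9611²·(1 − 1271/9611)·197600000/1271 = 1.2461663 × 10^13.
North: 6580²·(1 − 916/6580)·68190000/916 = 2.7744337 × 10^12.
Sum = 1.5236097 × 10^13.

1.524 × 10^13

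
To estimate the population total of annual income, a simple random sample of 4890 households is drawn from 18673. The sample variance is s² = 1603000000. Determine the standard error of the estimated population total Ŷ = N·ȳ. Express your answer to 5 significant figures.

Var(Ŷ) = N²·Var(ȳ) = N²·(1 − n/N)·s²/n.
f = 4890/18673 = 0.26187544; Var(ȳ) = 0.73812456·1603000000/4890 = 241965.99.
Var(Ŷ) = 18673² · 241965.99 = 8.4368926 × 10^13.
SE(Ŷ) = √(8.4368926 × 10^13) = 9.1853 × 10^6.

9.1853 × 10^6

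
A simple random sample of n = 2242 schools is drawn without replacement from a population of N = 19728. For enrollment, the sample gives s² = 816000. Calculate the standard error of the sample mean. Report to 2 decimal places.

17.96

Under SRS without replacement, Var(ȳ) = (1 − f)·s²/n with f = n/N = 2242/19728 = 0.11364558.
Var(ȳ) = (1 − 0.11364558)·816000/2242 = 0.88635442·363.96075 = 322.59822.
SE(ȳ) = √(322.59822) = 17.96.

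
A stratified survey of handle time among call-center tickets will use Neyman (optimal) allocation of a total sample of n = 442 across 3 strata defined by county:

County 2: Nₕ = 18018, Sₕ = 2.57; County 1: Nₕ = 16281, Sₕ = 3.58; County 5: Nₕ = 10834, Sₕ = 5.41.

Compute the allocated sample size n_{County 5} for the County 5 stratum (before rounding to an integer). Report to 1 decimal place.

Neyman allocation: nₕ = n·NₕSₕ / Σⱼ NⱼSⱼ.
Σ NⱼSⱼ = 18018·2.57 + 16281·3.58 + 10834·5.41 = 163204.18.
n_{County 5} = 442·10834·5.41 / 163204.18 = 158.7.

158.7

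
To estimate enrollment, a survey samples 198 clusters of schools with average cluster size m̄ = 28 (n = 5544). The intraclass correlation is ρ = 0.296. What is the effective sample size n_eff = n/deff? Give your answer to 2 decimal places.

616.55

deff = 1 + (28 − 1)·0.296 = 1 + 7.992 = 8.992.
n_eff = 5544 / 8.992 = 616.55.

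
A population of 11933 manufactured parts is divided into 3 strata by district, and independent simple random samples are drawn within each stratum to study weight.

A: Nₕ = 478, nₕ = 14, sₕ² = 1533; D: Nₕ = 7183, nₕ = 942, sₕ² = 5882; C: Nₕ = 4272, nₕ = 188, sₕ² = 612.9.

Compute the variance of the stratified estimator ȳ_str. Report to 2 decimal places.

2.54

Var(ȳ_str) = Σₕ Wₕ²(1 − fₕ)sₕ²/nₕ with Wₕ = Nₕ/N, N = 11933.
A: Wₕ = 0.04005698; term = 0.04005698²·(1 − 0.02928870)·1533/14 = 0.17055353.
D: Wₕ = 0.60194419; term = 0.60194419²·(1 − 0.13114298)·5882/942 = 1.9657799.
C: Wₕ = 0.35799883; term = 0.35799883²·(1 − 0.04400749)·612.9/188 = 0.39943808.
Sum = 2.5357715.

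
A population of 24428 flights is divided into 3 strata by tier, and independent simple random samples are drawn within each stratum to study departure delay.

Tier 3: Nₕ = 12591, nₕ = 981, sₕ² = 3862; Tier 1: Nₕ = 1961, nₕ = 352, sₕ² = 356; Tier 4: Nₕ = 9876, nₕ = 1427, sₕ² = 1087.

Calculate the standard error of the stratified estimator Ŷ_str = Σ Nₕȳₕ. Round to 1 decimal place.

25342.4

Var(Ŷ_str) = Σₕ Nₕ²(1 − fₕ)sₕ²/nₕ.
Tier 3: 12591²·(1 − 981/12591)·3862/981 = 5.7548725 × 10^8.
Tier 1: 1961²·(1 − 352/1961)·356/352 = 3.1911041 × 10^6.
Tier 4: 9876²·(1 − 1427/9876)·1087/1427 = 6.3561182 × 10^7.
Sum = 6.4223954 × 10^8.
SE = √(6.4223954 × 10^8) = 25342.4.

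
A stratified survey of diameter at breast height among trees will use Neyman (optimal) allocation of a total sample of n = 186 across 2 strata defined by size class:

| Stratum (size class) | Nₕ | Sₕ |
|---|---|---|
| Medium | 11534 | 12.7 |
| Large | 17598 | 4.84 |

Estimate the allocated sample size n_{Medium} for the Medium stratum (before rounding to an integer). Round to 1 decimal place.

117.6

Neyman allocation: nₕ = n·NₕSₕ / Σⱼ NⱼSⱼ.
Σ NⱼSⱼ = 11534·12.7 + 17598·4.84 = 231656.12.
n_{Medium} = 186·11534·12.7 / 231656.12 = 117.6.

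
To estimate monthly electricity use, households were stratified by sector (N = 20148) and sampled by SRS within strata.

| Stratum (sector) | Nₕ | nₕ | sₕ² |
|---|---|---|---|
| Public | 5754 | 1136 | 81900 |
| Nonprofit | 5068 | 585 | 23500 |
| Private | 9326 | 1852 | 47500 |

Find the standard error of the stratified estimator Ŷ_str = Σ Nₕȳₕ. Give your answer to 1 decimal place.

67942.0

Var(Ŷ_str) = Σₕ Nₕ²(1 − fₕ)sₕ²/nₕ.
Public: 5754²·(1 − 1136/5754)·81900/1136 = 1.9157082 × 10^9.
Nonprofit: 5068²·(1 − 585/5068)·23500/585 = 9.1267749 × 10^8.
Private: 9326²·(1 − 1852/9326)·47500/1852 = 1.7877267 × 10^9.
Sum = 4.6161124 × 10^9.
SE = √(4.6161124 × 10^9) = 67942.0.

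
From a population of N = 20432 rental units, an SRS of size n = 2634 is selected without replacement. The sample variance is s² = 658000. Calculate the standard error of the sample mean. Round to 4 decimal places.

Under SRS without replacement, Var(ȳ) = (1 − f)·s²/n with f = n/N = 2634/20432 = 0.12891543.
Var(ȳ) = (1 − 0.12891543)·658000/2634 = 0.87108457·249.81017 = 217.60579.
SE(ȳ) = √(217.60579) = 14.7515.

14.7515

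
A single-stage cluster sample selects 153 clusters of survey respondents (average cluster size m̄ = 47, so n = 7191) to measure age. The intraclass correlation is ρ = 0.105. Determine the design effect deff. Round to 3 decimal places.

deff = 1 + (47 − 1)·0.105 = 1 + 4.83 = 5.83.

5.830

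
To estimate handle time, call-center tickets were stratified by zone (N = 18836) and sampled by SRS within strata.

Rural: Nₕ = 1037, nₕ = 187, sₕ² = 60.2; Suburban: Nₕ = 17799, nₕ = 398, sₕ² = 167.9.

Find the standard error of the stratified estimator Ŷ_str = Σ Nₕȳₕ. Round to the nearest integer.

11443

Var(Ŷ_str) = Σₕ Nₕ²(1 − fₕ)sₕ²/nₕ.
Rural: 1037²·(1 − 187/1037)·60.2/187 = 283760.91.
Suburban: 17799²·(1 − 398/17799)·167.9/398 = 1.3065843 × 10^8.
Sum = 1.3094219 × 10^8.
SE = √(1.3094219 × 10^8) = 11443.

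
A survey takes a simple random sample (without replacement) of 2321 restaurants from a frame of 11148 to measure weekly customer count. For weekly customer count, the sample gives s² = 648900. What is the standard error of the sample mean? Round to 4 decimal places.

Under SRS without replacement, Var(ȳ) = (1 − f)·s²/n with f = n/N = 2321/11148 = 0.20819878.
Var(ȳ) = (1 − 0.20819878)·648900/2321 = 0.79180122·279.57777 = 221.37002.
SE(ȳ) = √(221.37002) = 14.8785.

14.8785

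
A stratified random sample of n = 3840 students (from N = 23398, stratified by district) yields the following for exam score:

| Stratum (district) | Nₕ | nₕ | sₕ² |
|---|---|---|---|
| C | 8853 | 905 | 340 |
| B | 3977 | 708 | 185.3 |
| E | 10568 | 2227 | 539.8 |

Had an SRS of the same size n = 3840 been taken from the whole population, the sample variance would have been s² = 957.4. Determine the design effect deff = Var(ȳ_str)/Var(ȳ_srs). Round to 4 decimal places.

0.4488

Var(ȳ_str) = Σ Wₕ²(1−fₕ)sₕ²/nₕ with Wₕ = Nₕ/23398:
  C: (8853/23398)²·(1−905/8853)·340/905 = 0.048285995
  B: (3977/23398)²·(1−708/3977)·185.3/708 = 0.0062152013
  E: (10568/23398)²·(1−2227/10568)·539.8/2227 = 0.039027085
  → Var(ȳ_str) = 0.093528281.
Var(ȳ_srs) = (1 − 3840/23398)·957.4/3840 = 0.20840489.
deff = 0.093528281 / 0.20840489 = 0.4488.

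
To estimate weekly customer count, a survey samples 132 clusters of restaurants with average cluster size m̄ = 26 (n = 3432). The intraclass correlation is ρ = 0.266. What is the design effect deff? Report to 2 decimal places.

7.65

deff = 1 + (26 − 1)·0.266 = 1 + 6.65 = 7.65.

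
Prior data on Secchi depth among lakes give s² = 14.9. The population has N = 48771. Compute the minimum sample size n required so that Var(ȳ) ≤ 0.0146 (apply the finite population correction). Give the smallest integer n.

1000

Without fpc, n₀ = s²/D = 14.9/0.0146 = 1020.5479.
With fpc, (1 − n/N)·s²/n ≤ D requires n ≥ n₀/(1 + n₀/N) = 1020.5479/(1 + 1020.5479/48771) = 999.6303.
Rounding up, n = 1000.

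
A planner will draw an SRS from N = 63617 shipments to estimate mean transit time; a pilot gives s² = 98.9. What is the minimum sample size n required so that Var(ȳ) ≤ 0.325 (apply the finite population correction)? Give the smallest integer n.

Without fpc, n₀ = s²/D = 98.9/0.325 = 304.3077.
With fpc, (1 − n/N)·s²/n ≤ D requires n ≥ n₀/(1 + n₀/N) = 304.3077/(1 + 304.3077/63617) = 302.8590.
Rounding up, n = 303.

303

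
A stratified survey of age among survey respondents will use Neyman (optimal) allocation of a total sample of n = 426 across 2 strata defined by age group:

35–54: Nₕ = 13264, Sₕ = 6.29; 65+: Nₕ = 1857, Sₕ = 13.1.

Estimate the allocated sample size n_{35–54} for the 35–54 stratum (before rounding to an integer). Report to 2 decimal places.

329.83

Neyman allocation: nₕ = n·NₕSₕ / Σⱼ NⱼSⱼ.
Σ NⱼSⱼ = 13264·6.29 + 1857·13.1 = 107757.26.
n_{35–54} = 426·13264·6.29 / 107757.26 = 329.83.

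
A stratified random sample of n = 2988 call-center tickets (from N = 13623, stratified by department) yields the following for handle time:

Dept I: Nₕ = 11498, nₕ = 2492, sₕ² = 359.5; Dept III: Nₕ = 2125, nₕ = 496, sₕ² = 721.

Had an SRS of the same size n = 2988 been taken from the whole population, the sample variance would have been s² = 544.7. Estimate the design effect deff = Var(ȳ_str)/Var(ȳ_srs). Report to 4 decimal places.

Var(ȳ_str) = Σ Wₕ²(1−fₕ)sₕ²/nₕ with Wₕ = Nₕ/13623:
  Dept I: (11498/13623)²·(1−2492/11498)·359.5/2492 = 0.080493274
  Dept III: (2125/13623)²·(1−496/2125)·721/496 = 0.027113657
  → Var(ȳ_str) = 0.10760693.
Var(ȳ_srs) = (1 − 2988/13623)·544.7/2988 = 0.142312.
deff = 0.10760693 / 0.142312 = 0.7561.

0.7561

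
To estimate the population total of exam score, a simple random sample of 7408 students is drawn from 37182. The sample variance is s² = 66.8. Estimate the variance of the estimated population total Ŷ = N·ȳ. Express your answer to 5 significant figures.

9.9826 × 10^6

Var(Ŷ) = N²·Var(ȳ) = N²·(1 − n/N)·s²/n.
f = 7408/37182 = 0.19923619; Var(ȳ) = 0.80076381·66.8/7408 = 0.0072207104.
Var(Ŷ) = 37182² · 0.0072207104 = 9.9826402 × 10^6.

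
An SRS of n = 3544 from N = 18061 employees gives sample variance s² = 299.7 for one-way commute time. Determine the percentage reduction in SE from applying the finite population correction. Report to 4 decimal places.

10.3464

f = n/N = 3544/18061 = 0.19622391.
SE_no-fpc = √(s²/n) = 0.29080141; SE_fpc = √((1−f)s²/n) = 0.26071382.
Ratio = √(1−f) = 0.89653561. Reduction = 100·(1 − 0.89653561) = 10.3464%.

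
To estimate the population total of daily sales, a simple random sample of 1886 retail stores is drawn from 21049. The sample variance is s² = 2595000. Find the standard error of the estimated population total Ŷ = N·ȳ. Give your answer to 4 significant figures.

Var(Ŷ) = N²·Var(ȳ) = N²·(1 − n/N)·s²/n.
f = 1886/21049 = 0.08960046; Var(ȳ) = 0.91039954·2595000/1886 = 1252.6441.
Var(Ŷ) = 21049² · 1252.6441 = 5.54997 × 10^11.
SE(Ŷ) = √(5.54997 × 10^11) = 745000.

745000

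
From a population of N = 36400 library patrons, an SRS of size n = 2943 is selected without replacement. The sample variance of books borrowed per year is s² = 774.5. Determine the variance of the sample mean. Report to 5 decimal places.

Under SRS without replacement, Var(ȳ) = (1 − f)·s²/n with f = n/N = 2943/36400 = 0.08085165.
Var(ȳ) = (1 − 0.08085165)·774.5/2943 = 0.91914835·0.26316684 = 0.24188936.

0.24189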